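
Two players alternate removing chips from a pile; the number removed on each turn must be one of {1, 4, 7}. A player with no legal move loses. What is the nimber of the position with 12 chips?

G(0) = 0
G(1) = mex{0} = 1
G(2) = mex{1} = 0
G(3) = mex{0} = 1
G(4) = mex{1,0} = 2
G(5) = mex{2,1} = 0
G(6) = mex{0,0} = 1
G(7) = mex{1,1,0} = 2
G(8) = mex{2,2,1} = 0
G(9) = mex{0,0,0} = 1
G(10) = mex{1,1,1} = 0
G(11) = mex{0,2,2} = 1
G(12) = mex{1,0,0} = 2

2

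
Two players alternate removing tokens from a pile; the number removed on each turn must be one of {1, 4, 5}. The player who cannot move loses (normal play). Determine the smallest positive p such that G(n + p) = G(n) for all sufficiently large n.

8

G(0) = 0
G(1) = mex{0} = 1
G(2) = mex{1} = 0
G(3) = mex{0} = 1
G(4) = mex{1,0} = 2
G(5) = mex{2,1,0} = 3
G(6) = mex{3,0,1} = 2
G(7) = mex{2,1,0} = 3
G(8) = mex{3,2,1} = 0
G(9) = mex{0,3,2} = 1
G(10) = mex{1,2,3} = 0
G(11) = mex{0,3,2} = 1
G(12) = mex{1,0,3} = 2
G(13) = mex{2,1,0} = 3
G(14) = mex{3,0,1} = 2
G(15) = mex{2,1,0} = 3
G(16) = mex{3,2,1} = 0
G(17) = mex{0,3,2} = 1
G(n+8) = G(n) holds for n = 0,…,4 (a full window of length max(S) = 5), so the sequence is purely periodic with period 8.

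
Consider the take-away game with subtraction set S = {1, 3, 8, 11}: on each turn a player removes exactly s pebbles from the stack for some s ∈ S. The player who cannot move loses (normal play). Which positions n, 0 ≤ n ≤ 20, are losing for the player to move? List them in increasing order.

n :  0  1  2  3  4  5  6  7  8  9 10 11 12 13 14 15 16 17 18 19 20
G :  0  1  0  1  0  1  0  1  2  3  2  3  2  3  2  3  0  1  0  1  0
P-positions are exactly the n with G(n) = 0.

0, 2, 4, 6, 16, 18, 20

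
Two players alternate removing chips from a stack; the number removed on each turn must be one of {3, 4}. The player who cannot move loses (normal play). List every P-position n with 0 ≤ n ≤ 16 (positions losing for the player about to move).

G(0) = 0
G(1) = mex{} = 0
G(2) = mex{} = 0
G(3) = mex{0} = 1
G(4) = mex{0,0} = 1
G(5) = mex{0,0} = 1
G(6) = mex{1,0} = 2
G(7) = mex{1,1} = 0
G(8) = mex{1,1} = 0
G(9) = mex{2,1} = 0
G(10) = mex{0,2} = 1
G(11) = mex{0,0} = 1
G(12) = mex{0,0} = 1
G(13) = mex{1,0} = 2
G(14) = mex{1,1} = 0
G(15) = mex{1,1} = 0
G(16) = mex{2,1} = 0
P-positions are exactly the n with G(n) = 0.

0, 1, 2, 7, 8, 9, 14, 15, 16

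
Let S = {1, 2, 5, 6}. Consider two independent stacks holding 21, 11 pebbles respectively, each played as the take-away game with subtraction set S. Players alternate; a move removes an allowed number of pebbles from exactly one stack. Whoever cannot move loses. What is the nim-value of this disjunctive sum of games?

1

All stacks use S = {1, 2, 5, 6}:
n :  0  1  2  3  4  5  6  7  8  9 10 11 12 13 14 15 16 17 18 19 20 21
G :  0  1  2  0  1  2  3  0  1  2  0  1  2  3  0  1  2  0  1  2  3  0
Stack A: G(21) = 0.
Stack B: G(11) = 1.
Combined Grundy value = 0 ⊕ 1 = 1.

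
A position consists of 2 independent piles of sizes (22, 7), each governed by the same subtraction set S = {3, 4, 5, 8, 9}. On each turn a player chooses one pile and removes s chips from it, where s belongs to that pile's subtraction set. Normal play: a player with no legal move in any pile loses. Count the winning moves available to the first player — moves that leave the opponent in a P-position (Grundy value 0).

2

All piles use S = {3, 4, 5, 8, 9}:
n :  0  1  2  3  4  5  6  7  8  9 10 11 12 13 14 15 16 17 18 19 20 21 22
G :  0  0  0  1  1  1  2  2  2  3  3  3  0  0  0  1  1  1  2  2  2  3  3
Pile A: G(22) = 3.
Pile B: G(7) = 2.
Combined Grundy value = 3 ⊕ 2 = 1.
A winning move leaves total XOR = 0, i.e. changes one component's Grundy value g to g ⊕ X where X is the current total.
Pile A: need g' = 3⊕1 = 2. Options: 22−3→G=2, 22−4→G=2, 22−5→G=1, 22−8→G=0, 22−9→G=0. Hits: 2.
Pile B: need g' = 2⊕1 = 3. Options: 7−3→G=1, 7−4→G=1, 7−5→G=0. Hits: 0.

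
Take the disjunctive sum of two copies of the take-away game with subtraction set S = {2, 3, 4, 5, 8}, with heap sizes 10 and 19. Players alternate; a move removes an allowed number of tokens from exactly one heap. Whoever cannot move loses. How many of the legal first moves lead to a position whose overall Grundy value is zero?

1

All heaps use S = {2, 3, 4, 5, 8}:
G(0) = 0
G(1) = mex{} = 0
G(2) = mex{0} = 1
G(3) = mex{0,0} = 1
G(4) = mex{1,0,0} = 2
G(5) = mex{1,1,0,0} = 2
G(6) = mex{2,1,1,0} = 3
G(7) = mex{2,2,1,1} = 0
G(8) = mex{3,2,2,1,0} = 4
G(9) = mex{0,3,2,2,0} = 1
G(10) = mex{4,0,3,2,1} = 5
G(11) = mex{1,4,0,3,1} = 2
G(12) = mex{5,1,4,0,2} = 3
G(13) = mex{2,5,1,4,2} = 0
G(14) = mex{3,2,5,1,3} = 0
G(15) = mex{0,3,2,5,0} = 1
G(16) = mex{0,0,3,2,4} = 1
G(17) = mex{1,0,0,3,1} = 2
G(18) = mex{1,1,0,0,5} = 2
G(19) = mex{2,1,1,0,2} = 3
Heap A: G(10) = 5.
Heap B: G(19) = 3.
Combined Grundy value = 5 ⊕ 3 = 6.
A winning move leaves total XOR = 0, i.e. changes one component's Grundy value g to g ⊕ X where X is the current total.
Heap A: need g' = 5⊕6 = 3. Options: 10−2→G=4, 10−3→G=0, 10−4→G=3, 10−5→G=2, 10−8→G=1. Hits: 1.
Heap B: need g' = 3⊕6 = 5. Options: 19−2→G=2, 19−3→G=1, 19−4→G=1, 19−5→G=0, 19−8→G=2. Hits: 0.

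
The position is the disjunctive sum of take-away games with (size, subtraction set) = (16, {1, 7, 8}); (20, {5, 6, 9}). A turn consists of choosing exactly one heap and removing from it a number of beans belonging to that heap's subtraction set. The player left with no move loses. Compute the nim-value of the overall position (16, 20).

Heap A, S = {1, 7, 8}:
n :  0  1  2  3  4  5  6  7  8  9 10 11 12 13 14 15 16
G :  0  1  0  1  0  1  0  1  2  3  2  3  2  3  2  0  1
G_A(16) = 1.
Heap B, S = {5, 6, 9}:
G(0) = 0
G(1) = mex{} = 0
G(2) = mex{} = 0
G(3) = mex{} = 0
G(4) = mex{} = 0
G(5) = mex{0} = 1
G(6) = mex{0,0} = 1
G(7) = mex{0,0} = 1
G(8) = mex{0,0} = 1
G(9) = mex{0,0,0} = 1
G(10) = mex{1,0,0} = 2
G(11) = mex{1,1,0} = 2
G(12) = mex{1,1,0} = 2
G(13) = mex{1,1,0} = 2
G(14) = mex{1,1,1} = 0
G(15) = mex{2,1,1} = 0
G(16) = mex{2,2,1} = 0
G(17) = mex{2,2,1} = 0
G(18) = mex{2,2,1} = 0
G(19) = mex{0,2,2} = 1
G(20) = mex{0,0,2} = 1
G_B(20) = 1.
Combined Grundy value = 1 ⊕ 1 = 0.

0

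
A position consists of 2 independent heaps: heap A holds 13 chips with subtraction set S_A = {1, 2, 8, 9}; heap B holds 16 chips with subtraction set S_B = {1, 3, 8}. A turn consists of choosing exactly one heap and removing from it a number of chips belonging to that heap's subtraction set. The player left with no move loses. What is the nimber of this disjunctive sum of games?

Heap A, S = {1, 2, 8, 9}:
n :  0  1  2  3  4  5  6  7  8  9 10 11 12 13
G :  0  1  2  0  1  2  0  1  2  3  0  1  2  0
G_A(13) = 0.
Heap B, S = {1, 3, 8}:
G(0) = 0
G(1) = mex{0} = 1
G(2) = mex{1} = 0
G(3) = mex{0,0} = 1
G(4) = mex{1,1} = 0
G(5) = mex{0,0} = 1
G(6) = mex{1,1} = 0
G(7) = mex{0,0} = 1
G(8) = mex{1,1,0} = 2
G(9) = mex{2,0,1} = 3
G(10) = mex{3,1,0} = 2
G(11) = mex{2,2,1} = 0
G(12) = mex{0,3,0} = 1
G(13) = mex{1,2,1} = 0
G(14) = mex{0,0,0} = 1
G(15) = mex{1,1,1} = 0
G(16) = mex{0,0,2} = 1
G_B(16) = 1.
Combined Grundy value = 0 ⊕ 1 = 1.

1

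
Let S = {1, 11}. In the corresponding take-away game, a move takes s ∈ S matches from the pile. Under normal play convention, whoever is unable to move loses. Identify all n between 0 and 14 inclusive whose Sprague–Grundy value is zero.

G(0) = 0
G(1) = mex{0} = 1
G(2) = mex{1} = 0
G(3) = mex{0} = 1
G(4) = mex{1} = 0
G(5) = mex{0} = 1
G(6) = mex{1} = 0
G(7) = mex{0} = 1
G(8) = mex{1} = 0
G(9) = mex{0} = 1
G(10) = mex{1} = 0
G(11) = mex{0,0} = 1
G(12) = mex{1,1} = 0
G(13) = mex{0,0} = 1
G(14) = mex{1,1} = 0
P-positions are exactly the n with G(n) = 0.

0, 2, 4, 6, 8, 10, 12, 14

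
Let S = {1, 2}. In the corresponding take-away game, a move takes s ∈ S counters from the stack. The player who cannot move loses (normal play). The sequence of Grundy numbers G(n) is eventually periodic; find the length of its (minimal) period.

3

n :  0  1  2  3  4  5  6  7  8  9 10 11 12 13 14
G :  0  1  2  0  1  2  0  1  2  0  1  2  0  1  2
G(n+3) = G(n) holds for n = 0,…,1 (a full window of length max(S) = 2), so the sequence is purely periodic with period 3.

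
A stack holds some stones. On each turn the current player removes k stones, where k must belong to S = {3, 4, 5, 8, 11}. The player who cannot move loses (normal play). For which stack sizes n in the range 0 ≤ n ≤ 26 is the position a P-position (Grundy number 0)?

0, 1, 2, 14, 15, 16

n :  0  1  2  3  4  5  6  7  8  9 10 11 12 13 14 15 16 17 18 19 20 21 22 23 24 25 26
G :  0  0  0  1  1  1  2  2  2  3  3  3  4  4  0  0  0  1  1  1  2  2  2  3  3  3  4
P-positions are exactly the n with G(n) = 0.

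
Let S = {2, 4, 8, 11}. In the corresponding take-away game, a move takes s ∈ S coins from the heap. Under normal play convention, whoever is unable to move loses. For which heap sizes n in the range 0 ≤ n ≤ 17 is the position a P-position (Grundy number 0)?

n :  0  1  2  3  4  5  6  7  8  9 10 11 12 13 14 15 16 17
G :  0  0  1  1  2  2  0  0  1  1  2  2  3  0  4  1  0  2
P-positions are exactly the n with G(n) = 0.

0, 1, 6, 7, 13, 16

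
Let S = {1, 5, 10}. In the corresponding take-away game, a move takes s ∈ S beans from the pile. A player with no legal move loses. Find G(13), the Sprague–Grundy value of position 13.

3

G(0) = 0
G(1) = mex{0} = 1
G(2) = mex{1} = 0
G(3) = mex{0} = 1
G(4) = mex{1} = 0
G(5) = mex{0,0} = 1
G(6) = mex{1,1} = 0
G(7) = mex{0,0} = 1
G(8) = mex{1,1} = 0
G(9) = mex{0,0} = 1
G(10) = mex{1,1,0} = 2
G(11) = mex{2,0,1} = 3
G(12) = mex{3,1,0} = 2
G(13) = mex{2,0,1} = 3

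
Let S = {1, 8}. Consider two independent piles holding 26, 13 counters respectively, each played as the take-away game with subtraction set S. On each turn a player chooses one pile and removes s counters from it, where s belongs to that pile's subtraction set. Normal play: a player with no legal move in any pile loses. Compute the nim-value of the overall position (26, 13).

2

All piles use S = {1, 8}:
n :  0  1  2  3  4  5  6  7  8  9 10 11 12 13 14 15 16 17 18 19 20 21 22 23 24 25 26
G :  0  1  0  1  0  1  0  1  2  0  1  0  1  0  1  0  1  2  0  1  0  1  0  1  0  1  2
Pile A: G(26) = 2.
Pile B: G(13) = 0.
Combined Grundy value = 2 ⊕ 0 = 2.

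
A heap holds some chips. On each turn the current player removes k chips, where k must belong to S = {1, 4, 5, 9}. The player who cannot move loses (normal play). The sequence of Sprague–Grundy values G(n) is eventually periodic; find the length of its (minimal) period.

G(0) = 0
G(1) = mex{0} = 1
G(2) = mex{1} = 0
G(3) = mex{0} = 1
G(4) = mex{1,0} = 2
G(5) = mex{2,1,0} = 3
G(6) = mex{3,0,1} = 2
G(7) = mex{2,1,0} = 3
G(8) = mex{3,2,1} = 0
G(9) = mex{0,3,2,0} = 1
G(10) = mex{1,2,3,1} = 0
G(11) = mex{0,3,2,0} = 1
G(12) = mex{1,0,3,1} = 2
G(13) = mex{2,1,0,2} = 3
G(14) = mex{3,0,1,3} = 2
G(15) = mex{2,1,0,2} = 3
G(16) = mex{3,2,1,3} = 0
G(17) = mex{0,3,2,0} = 1
G(18) = mex{1,2,3,1} = 0
G(n+8) = G(n) holds for n = 0,…,8 (a full window of length max(S) = 9), so the sequence is purely periodic with period 8.

8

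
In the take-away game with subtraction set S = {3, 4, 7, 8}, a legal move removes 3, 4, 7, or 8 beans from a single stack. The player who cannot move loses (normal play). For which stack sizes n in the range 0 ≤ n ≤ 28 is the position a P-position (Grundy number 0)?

0, 1, 2, 11, 12, 13, 22, 23, 24

n :  0  1  2  3  4  5  6  7  8  9 10 11 12 13 14 15 16 17 18 19 20 21 22 23 24 25 26 27 28
G :  0  0  0  1  1  1  2  2  2  3  3  0  0  0  1  1  1  2  2  2  3  3  0  0  0  1  1  1  2
P-positions are exactly the n with G(n) = 0.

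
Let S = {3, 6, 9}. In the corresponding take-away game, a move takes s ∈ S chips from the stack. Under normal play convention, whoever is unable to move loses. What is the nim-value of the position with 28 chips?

1

G(0) = 0
G(1) = mex{} = 0
G(2) = mex{} = 0
G(3) = mex{0} = 1
G(4) = mex{0} = 1
G(5) = mex{0} = 1
G(6) = mex{1,0} = 2
G(7) = mex{1,0} = 2
G(8) = mex{1,0} = 2
G(9) = mex{2,1,0} = 3
G(10) = mex{2,1,0} = 3
G(11) = mex{2,1,0} = 3
G(12) = mex{3,2,1} = 0
G(13) = mex{3,2,1} = 0
G(14) = mex{3,2,1} = 0
G(15) = mex{0,3,2} = 1
G(16) = mex{0,3,2} = 1
G(17) = mex{0,3,2} = 1
G(18) = mex{1,0,3} = 2
G(19) = mex{1,0,3} = 2
G(20) = mex{1,0,3} = 2
G(21) = mex{2,1,0} = 3
G(22) = mex{2,1,0} = 3
G(23) = mex{2,1,0} = 3
G(24) = mex{3,2,1} = 0
G(25) = mex{3,2,1} = 0
G(26) = mex{3,2,1} = 0
G(27) = mex{0,3,2} = 1
G(28) = mex{0,3,2} = 1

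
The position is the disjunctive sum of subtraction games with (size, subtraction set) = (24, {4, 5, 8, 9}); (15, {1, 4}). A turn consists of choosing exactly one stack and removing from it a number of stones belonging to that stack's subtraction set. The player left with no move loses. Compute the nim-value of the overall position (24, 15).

2

Stack A, S = {4, 5, 8, 9}:
n :  0  1  2  3  4  5  6  7  8  9 10 11 12 13 14 15 16 17 18 19 20 21 22 23 24
G :  0  0  0  0  1  1  1  1  2  2  2  2  3  0  0  0  0  1  1  1  1  2  2  2  2
G_A(24) = 2.
Stack B, S = {1, 4}:
G(0) = 0
G(1) = mex{0} = 1
G(2) = mex{1} = 0
G(3) = mex{0} = 1
G(4) = mex{1,0} = 2
G(5) = mex{2,1} = 0
G(6) = mex{0,0} = 1
G(7) = mex{1,1} = 0
G(8) = mex{0,2} = 1
G(9) = mex{1,0} = 2
G(10) = mex{2,1} = 0
G(11) = mex{0,0} = 1
G(12) = mex{1,1} = 0
G(13) = mex{0,2} = 1
G(14) = mex{1,0} = 2
G(15) = mex{2,1} = 0
G_B(15) = 0.
Combined Grundy value = 2 ⊕ 0 = 2.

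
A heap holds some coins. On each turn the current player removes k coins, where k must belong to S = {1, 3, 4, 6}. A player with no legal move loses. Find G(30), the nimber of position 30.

0

n :  0  1  2  3  4  5  6  7  8  9 10 11 12 13 14 15 16 17 18 19 20 21 22 23 24 25 26 27 28 29 30
G :  0  1  0  1  2  3  2  0  1  0  1  2  3  2  0  1  0  1  2  3  2  0  1  0  1  2  3  2  0  1  0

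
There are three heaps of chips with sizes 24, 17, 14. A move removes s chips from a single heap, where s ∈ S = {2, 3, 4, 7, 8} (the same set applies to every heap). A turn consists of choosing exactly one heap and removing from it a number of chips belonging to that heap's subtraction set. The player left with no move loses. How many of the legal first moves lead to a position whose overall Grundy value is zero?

All heaps use S = {2, 3, 4, 7, 8}:
n :  0  1  2  3  4  5  6  7  8  9 10 11 12 13 14 15 16 17 18 19 20 21 22 23 24
G :  0  0  1  1  2  2  0  3  1  4  2  0  0  1  1  2  2  0  3  1  4  2  0  0  1
Heap A: G(24) = 1.
Heap B: G(17) = 0.
Heap C: G(14) = 1.
Combined Grundy value = 1 ⊕ 0 ⊕ 1 = 0.
A winning move leaves total XOR = 0, i.e. changes one component's Grundy value g to g ⊕ X where X is the current total.
Heap A: target g' = 1⊕0 = 1, but every legal move changes the Grundy value (mex property), so 0 moves.
Heap B: target g' = 0⊕0 = 0, but every legal move changes the Grundy value (mex property), so 0 moves.
Heap C: target g' = 1⊕0 = 1, but every legal move changes the Grundy value (mex property), so 0 moves.

0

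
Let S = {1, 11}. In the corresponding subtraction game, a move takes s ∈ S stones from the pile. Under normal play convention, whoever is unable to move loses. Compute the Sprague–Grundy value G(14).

0

G(0) = 0
G(1) = mex{0} = 1
G(2) = mex{1} = 0
G(3) = mex{0} = 1
G(4) = mex{1} = 0
G(5) = mex{0} = 1
G(6) = mex{1} = 0
G(7) = mex{0} = 1
G(8) = mex{1} = 0
G(9) = mex{0} = 1
G(10) = mex{1} = 0
G(11) = mex{0,0} = 1
G(12) = mex{1,1} = 0
G(13) = mex{0,0} = 1
G(14) = mex{1,1} = 0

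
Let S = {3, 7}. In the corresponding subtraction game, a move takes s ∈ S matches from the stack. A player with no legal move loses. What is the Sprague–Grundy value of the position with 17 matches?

2

n :  0  1  2  3  4  5  6  7  8  9 10 11 12 13 14 15 16 17
G :  0  0  0  1  1  1  0  2  2  1  0  0  0  1  1  1  0  2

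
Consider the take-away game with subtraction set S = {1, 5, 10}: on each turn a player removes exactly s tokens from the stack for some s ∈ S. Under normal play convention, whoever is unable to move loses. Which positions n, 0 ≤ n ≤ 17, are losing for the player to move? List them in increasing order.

n :  0  1  2  3  4  5  6  7  8  9 10 11 12 13 14 15 16 17
G :  0  1  0  1  0  1  0  1  0  1  2  3  2  3  2  0  1  0
P-positions are exactly the n with G(n) = 0.

0, 2, 4, 6, 8, 15, 17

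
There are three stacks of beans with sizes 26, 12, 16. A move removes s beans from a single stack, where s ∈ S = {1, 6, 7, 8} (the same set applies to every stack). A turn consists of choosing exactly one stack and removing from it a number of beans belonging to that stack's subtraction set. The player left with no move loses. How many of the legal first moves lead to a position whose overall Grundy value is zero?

All stacks use S = {1, 6, 7, 8}:
n :  0  1  2  3  4  5  6  7  8  9 10 11 12 13 14 15 16 17 18 19 20 21 22 23 24 25 26
G :  0  1  0  1  0  1  2  3  2  3  2  3  4  0  1  0  1  0  1  2  3  2  3  2  3  4  0
Stack A: G(26) = 0.
Stack B: G(12) = 4.
Stack C: G(16) = 1.
Combined Grundy value = 0 ⊕ 4 ⊕ 1 = 5.
A winning move leaves total XOR = 0, i.e. changes one component's Grundy value g to g ⊕ X where X is the current total.
Stack A: need g' = 0⊕5 = 5. Options: 26−1→G=4, 26−6→G=3, 26−7→G=2, 26−8→G=1. Hits: 0.
Stack B: need g' = 4⊕5 = 1. Options: 12−1→G=3, 12−6→G=2, 12−7→G=1, 12−8→G=0. Hits: 1.
Stack C: need g' = 1⊕5 = 4. Options: 16−1→G=0, 16−6→G=2, 16−7→G=3, 16−8→G=2. Hits: 0.

1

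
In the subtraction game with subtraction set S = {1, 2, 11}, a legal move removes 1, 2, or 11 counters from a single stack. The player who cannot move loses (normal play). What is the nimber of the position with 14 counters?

G(0) = 0
G(1) = mex{0} = 1
G(2) = mex{1,0} = 2
G(3) = mex{2,1} = 0
G(4) = mex{0,2} = 1
G(5) = mex{1,0} = 2
G(6) = mex{2,1} = 0
G(7) = mex{0,2} = 1
G(8) = mex{1,0} = 2
G(9) = mex{2,1} = 0
G(10) = mex{0,2} = 1
G(11) = mex{1,0,0} = 2
G(12) = mex{2,1,1} = 0
G(13) = mex{0,2,2} = 1
G(14) = mex{1,0,0} = 2

2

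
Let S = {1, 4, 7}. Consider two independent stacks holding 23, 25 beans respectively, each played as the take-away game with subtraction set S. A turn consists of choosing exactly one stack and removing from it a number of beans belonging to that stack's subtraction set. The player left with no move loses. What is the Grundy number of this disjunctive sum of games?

3

All stacks use S = {1, 4, 7}:
n :  0  1  2  3  4  5  6  7  8  9 10 11 12 13 14 15 16 17 18 19 20 21 22 23 24 25
G :  0  1  0  1  2  0  1  2  0  1  0  1  2  0  1  2  0  1  0  1  2  0  1  2  0  1
Stack A: G(23) = 2.
Stack B: G(25) = 1.
Combined Grundy value = 2 ⊕ 1 = 3.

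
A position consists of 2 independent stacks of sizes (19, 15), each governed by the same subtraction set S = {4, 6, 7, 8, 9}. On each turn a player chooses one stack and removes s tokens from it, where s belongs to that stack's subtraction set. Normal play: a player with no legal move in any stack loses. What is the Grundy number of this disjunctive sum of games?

1

All stacks use S = {4, 6, 7, 8, 9}:
G(0) = 0
G(1) = mex{} = 0
G(2) = mex{} = 0
G(3) = mex{} = 0
G(4) = mex{0} = 1
G(5) = mex{0} = 1
G(6) = mex{0,0} = 1
G(7) = mex{0,0,0} = 1
G(8) = mex{1,0,0,0} = 2
G(9) = mex{1,0,0,0,0} = 2
G(10) = mex{1,1,0,0,0} = 2
G(11) = mex{1,1,1,0,0} = 2
G(12) = mex{2,1,1,1,0} = 3
G(13) = mex{2,1,1,1,1} = 0
G(14) = mex{2,2,1,1,1} = 0
G(15) = mex{2,2,2,1,1} = 0
G(16) = mex{3,2,2,2,1} = 0
G(17) = mex{0,2,2,2,2} = 1
G(18) = mex{0,3,2,2,2} = 1
G(19) = mex{0,0,3,2,2} = 1
Stack A: G(19) = 1.
Stack B: G(15) = 0.
Combined Grundy value = 1 ⊕ 0 = 1.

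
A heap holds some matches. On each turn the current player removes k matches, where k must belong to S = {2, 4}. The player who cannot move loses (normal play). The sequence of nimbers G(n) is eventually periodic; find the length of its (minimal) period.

G(0) = 0
G(1) = mex{} = 0
G(2) = mex{0} = 1
G(3) = mex{0} = 1
G(4) = mex{1,0} = 2
G(5) = mex{1,0} = 2
G(6) = mex{2,1} = 0
G(7) = mex{2,1} = 0
G(8) = mex{0,2} = 1
G(9) = mex{0,2} = 1
G(10) = mex{1,0} = 2
G(11) = mex{1,0} = 2
G(12) = mex{2,1} = 0
G(13) = mex{2,1} = 0
G(14) = mex{0,2} = 1
G(n+6) = G(n) holds for n = 0,…,3 (a full window of length max(S) = 4), so the sequence is purely periodic with period 6.

6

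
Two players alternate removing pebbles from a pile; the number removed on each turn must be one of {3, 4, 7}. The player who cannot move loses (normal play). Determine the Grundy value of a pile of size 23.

1

G(0) = 0
G(1) = mex{} = 0
G(2) = mex{} = 0
G(3) = mex{0} = 1
G(4) = mex{0,0} = 1
G(5) = mex{0,0} = 1
G(6) = mex{1,0} = 2
G(7) = mex{1,1,0} = 2
G(8) = mex{1,1,0} = 2
G(9) = mex{2,1,0} = 3
G(10) = mex{2,2,1} = 0
G(11) = mex{2,2,1} = 0
G(12) = mex{3,2,1} = 0
G(13) = mex{0,3,2} = 1
G(14) = mex{0,0,2} = 1
G(15) = mex{0,0,2} = 1
G(16) = mex{1,0,3} = 2
G(17) = mex{1,1,0} = 2
G(18) = mex{1,1,0} = 2
G(19) = mex{2,1,0} = 3
G(20) = mex{2,2,1} = 0
G(21) = mex{2,2,1} = 0
G(22) = mex{3,2,1} = 0
G(23) = mex{0,3,2} = 1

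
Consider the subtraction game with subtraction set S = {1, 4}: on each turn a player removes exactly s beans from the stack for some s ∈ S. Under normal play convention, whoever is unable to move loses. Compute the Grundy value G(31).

1

n :  0  1  2  3  4  5  6  7  8  9 10 11 12 13 14 15 16 17 18 19 20 21 22 23 24 25 26 27 28 29 30 31
G :  0  1  0  1  2  0  1  0  1  2  0  1  0  1  2  0  1  0  1  2  0  1  0  1  2  0  1  0  1  2  0  1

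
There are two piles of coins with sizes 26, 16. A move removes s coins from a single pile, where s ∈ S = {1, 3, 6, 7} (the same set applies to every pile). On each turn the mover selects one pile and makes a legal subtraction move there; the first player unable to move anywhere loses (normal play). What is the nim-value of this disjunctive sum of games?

0

All piles use S = {1, 3, 6, 7}:
G(0) = 0
G(1) = mex{0} = 1
G(2) = mex{1} = 0
G(3) = mex{0,0} = 1
G(4) = mex{1,1} = 0
G(5) = mex{0,0} = 1
G(6) = mex{1,1,0} = 2
G(7) = mex{2,0,1,0} = 3
G(8) = mex{3,1,0,1} = 2
G(9) = mex{2,2,1,0} = 3
G(10) = mex{3,3,0,1} = 2
G(11) = mex{2,2,1,0} = 3
G(12) = mex{3,3,2,1} = 0
G(13) = mex{0,2,3,2} = 1
G(14) = mex{1,3,2,3} = 0
G(15) = mex{0,0,3,2} = 1
G(16) = mex{1,1,2,3} = 0
G(17) = mex{0,0,3,2} = 1
G(18) = mex{1,1,0,3} = 2
G(19) = mex{2,0,1,0} = 3
G(20) = mex{3,1,0,1} = 2
G(21) = mex{2,2,1,0} = 3
G(22) = mex{3,3,0,1} = 2
G(23) = mex{2,2,1,0} = 3
G(24) = mex{3,3,2,1} = 0
G(25) = mex{0,2,3,2} = 1
G(26) = mex{1,3,2,3} = 0
Pile A: G(26) = 0.
Pile B: G(16) = 0.
Combined Grundy value = 0 ⊕ 0 = 0.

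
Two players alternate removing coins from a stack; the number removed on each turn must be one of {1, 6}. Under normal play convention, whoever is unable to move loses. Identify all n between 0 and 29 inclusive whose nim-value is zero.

n :  0  1  2  3  4  5  6  7  8  9 10 11 12 13 14 15 16 17 18 19 20 21 22 23 24 25 26 27 28 29
G :  0  1  0  1  0  1  2  0  1  0  1  0  1  2  0  1  0  1  0  1  2  0  1  0  1  0  1  2  0  1
P-positions are exactly the n with G(n) = 0.

0, 2, 4, 7, 9, 11, 14, 16, 18, 21, 23, 25, 28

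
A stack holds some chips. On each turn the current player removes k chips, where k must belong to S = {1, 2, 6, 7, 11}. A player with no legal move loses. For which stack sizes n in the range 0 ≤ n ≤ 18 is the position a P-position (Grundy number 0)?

G(0) = 0
G(1) = mex{0} = 1
G(2) = mex{1,0} = 2
G(3) = mex{2,1} = 0
G(4) = mex{0,2} = 1
G(5) = mex{1,0} = 2
G(6) = mex{2,1,0} = 3
G(7) = mex{3,2,1,0} = 4
G(8) = mex{4,3,2,1} = 0
G(9) = mex{0,4,0,2} = 1
G(10) = mex{1,0,1,0} = 2
G(11) = mex{2,1,2,1,0} = 3
G(12) = mex{3,2,3,2,1} = 0
G(13) = mex{0,3,4,3,2} = 1
G(14) = mex{1,0,0,4,0} = 2
G(15) = mex{2,1,1,0,1} = 3
G(16) = mex{3,2,2,1,2} = 0
G(17) = mex{0,3,3,2,3} = 1
G(18) = mex{1,0,0,3,4} = 2
P-positions are exactly the n with G(n) = 0.

0, 3, 8, 12, 16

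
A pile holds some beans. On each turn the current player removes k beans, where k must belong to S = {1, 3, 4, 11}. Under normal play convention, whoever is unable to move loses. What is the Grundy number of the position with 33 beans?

3

G(0) = 0
G(1) = mex{0} = 1
G(2) = mex{1} = 0
G(3) = mex{0,0} = 1
G(4) = mex{1,1,0} = 2
G(5) = mex{2,0,1} = 3
G(6) = mex{3,1,0} = 2
G(7) = mex{2,2,1} = 0
G(8) = mex{0,3,2} = 1
G(9) = mex{1,2,3} = 0
G(10) = mex{0,0,2} = 1
G(11) = mex{1,1,0,0} = 2
G(12) = mex{2,0,1,1} = 3
G(13) = mex{3,1,0,0} = 2
G(14) = mex{2,2,1,1} = 0
G(15) = mex{0,3,2,2} = 1
G(16) = mex{1,2,3,3} = 0
G(17) = mex{0,0,2,2} = 1
G(18) = mex{1,1,0,0} = 2
G(19) = mex{2,0,1,1} = 3
G(20) = mex{3,1,0,0} = 2
G(21) = mex{2,2,1,1} = 0
G(22) = mex{0,3,2,2} = 1
G(23) = mex{1,2,3,3} = 0
G(24) = mex{0,0,2,2} = 1
G(25) = mex{1,1,0,0} = 2
G(26) = mex{2,0,1,1} = 3
G(27) = mex{3,1,0,0} = 2
G(28) = mex{2,2,1,1} = 0
G(29) = mex{0,3,2,2} = 1
G(30) = mex{1,2,3,3} = 0
G(31) = mex{0,0,2,2} = 1
G(32) = mex{1,1,0,0} = 2
G(33) = mex{2,0,1,1} = 3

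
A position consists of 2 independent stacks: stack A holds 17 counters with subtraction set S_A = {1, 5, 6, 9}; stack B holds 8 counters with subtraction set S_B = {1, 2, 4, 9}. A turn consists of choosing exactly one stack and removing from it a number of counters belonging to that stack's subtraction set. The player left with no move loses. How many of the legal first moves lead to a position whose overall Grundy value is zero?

Stack A, S = {1, 5, 6, 9}:
G(0) = 0
G(1) = mex{0} = 1
G(2) = mex{1} = 0
G(3) = mex{0} = 1
G(4) = mex{1} = 0
G(5) = mex{0,0} = 1
G(6) = mex{1,1,0} = 2
G(7) = mex{2,0,1} = 3
G(8) = mex{3,1,0} = 2
G(9) = mex{2,0,1,0} = 3
G(10) = mex{3,1,0,1} = 2
G(11) = mex{2,2,1,0} = 3
G(12) = mex{3,3,2,1} = 0
G(13) = mex{0,2,3,0} = 1
G(14) = mex{1,3,2,1} = 0
G(15) = mex{0,2,3,2} = 1
G(16) = mex{1,3,2,3} = 0
G(17) = mex{0,0,3,2} = 1
G_A(17) = 1.
Stack B, S = {1, 2, 4, 9}:
G(0) = 0
G(1) = mex{0} = 1
G(2) = mex{1,0} = 2
G(3) = mex{2,1} = 0
G(4) = mex{0,2,0} = 1
G(5) = mex{1,0,1} = 2
G(6) = mex{2,1,2} = 0
G(7) = mex{0,2,0} = 1
G(8) = mex{1,0,1} = 2
G_B(8) = 2.
Combined Grundy value = 1 ⊕ 2 = 3.
A winning move leaves total XOR = 0, i.e. changes one component's Grundy value g to g ⊕ X where X is the current total.
Stack A: need g' = 1⊕3 = 2. Options: 17−1→G=0, 17−5→G=0, 17−6→G=3, 17−9→G=2. Hits: 1.
Stack B: need g' = 2⊕3 = 1. Options: 8−1→G=1, 8−2→G=0, 8−4→G=1. Hits: 2.

3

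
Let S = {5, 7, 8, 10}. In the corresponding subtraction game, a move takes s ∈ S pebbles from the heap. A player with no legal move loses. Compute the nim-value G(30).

G(0) = 0
G(1) = mex{} = 0
G(2) = mex{} = 0
G(3) = mex{} = 0
G(4) = mex{} = 0
G(5) = mex{0} = 1
G(6) = mex{0} = 1
G(7) = mex{0,0} = 1
G(8) = mex{0,0,0} = 1
G(9) = mex{0,0,0} = 1
G(10) = mex{1,0,0,0} = 2
G(11) = mex{1,0,0,0} = 2
G(12) = mex{1,1,0,0} = 2
G(13) = mex{1,1,1,0} = 2
G(14) = mex{1,1,1,0} = 2
G(15) = mex{2,1,1,1} = 0
G(16) = mex{2,1,1,1} = 0
G(17) = mex{2,2,1,1} = 0
G(18) = mex{2,2,2,1} = 0
G(19) = mex{2,2,2,1} = 0
G(20) = mex{0,2,2,2} = 1
G(21) = mex{0,2,2,2} = 1
G(22) = mex{0,0,2,2} = 1
G(23) = mex{0,0,0,2} = 1
G(24) = mex{0,0,0,2} = 1
G(25) = mex{1,0,0,0} = 2
G(26) = mex{1,0,0,0} = 2
G(27) = mex{1,1,0,0} = 2
G(28) = mex{1,1,1,0} = 2
G(29) = mex{1,1,1,0} = 2
G(30) = mex{2,1,1,1} = 0

0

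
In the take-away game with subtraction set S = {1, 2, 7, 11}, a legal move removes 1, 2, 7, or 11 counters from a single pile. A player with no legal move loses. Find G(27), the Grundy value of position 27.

n :  0  1  2  3  4  5  6  7  8  9 10 11 12 13 14 15 16 17 18 19 20 21 22 23 24 25 26 27
G :  0  1  2  0  1  2  0  1  2  0  1  2  0  1  2  0  1  2  0  1  2  0  1  2  0  1  2  0

0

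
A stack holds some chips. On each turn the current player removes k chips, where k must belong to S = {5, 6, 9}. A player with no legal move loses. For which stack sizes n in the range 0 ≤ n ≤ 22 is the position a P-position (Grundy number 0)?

0, 1, 2, 3, 4, 14, 15, 16, 17, 18

n :  0  1  2  3  4  5  6  7  8  9 10 11 12 13 14 15 16 17 18 19 20 21 22
G :  0  0  0  0  0  1  1  1  1  1  2  2  2  2  0  0  0  0  0  1  1  1  1
P-positions are exactly the n with G(n) = 0.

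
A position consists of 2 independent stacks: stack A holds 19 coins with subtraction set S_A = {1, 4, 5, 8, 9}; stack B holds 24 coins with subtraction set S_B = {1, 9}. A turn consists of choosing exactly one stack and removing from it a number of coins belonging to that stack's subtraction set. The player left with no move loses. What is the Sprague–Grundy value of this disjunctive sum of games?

Stack A, S = {1, 4, 5, 8, 9}:
G(0) = 0
G(1) = mex{0} = 1
G(2) = mex{1} = 0
G(3) = mex{0} = 1
G(4) = mex{1,0} = 2
G(5) = mex{2,1,0} = 3
G(6) = mex{3,0,1} = 2
G(7) = mex{2,1,0} = 3
G(8) = mex{3,2,1,0} = 4
G(9) = mex{4,3,2,1,0} = 5
G(10) = mex{5,2,3,0,1} = 4
G(11) = mex{4,3,2,1,0} = 5
G(12) = mex{5,4,3,2,1} = 0
G(13) = mex{0,5,4,3,2} = 1
G(14) = mex{1,4,5,2,3} = 0
G(15) = mex{0,5,4,3,2} = 1
G(16) = mex{1,0,5,4,3} = 2
G(17) = mex{2,1,0,5,4} = 3
G(18) = mex{3,0,1,4,5} = 2
G(19) = mex{2,1,0,5,4} = 3
G_A(19) = 3.
Stack B, S = {1, 9}:
G(0) = 0
G(1) = mex{0} = 1
G(2) = mex{1} = 0
G(3) = mex{0} = 1
G(4) = mex{1} = 0
G(5) = mex{0} = 1
G(6) = mex{1} = 0
G(7) = mex{0} = 1
G(8) = mex{1} = 0
G(9) = mex{0,0} = 1
G(10) = mex{1,1} = 0
G(11) = mex{0,0} = 1
G(12) = mex{1,1} = 0
G(13) = mex{0,0} = 1
G(14) = mex{1,1} = 0
G(15) = mex{0,0} = 1
G(16) = mex{1,1} = 0
G(17) = mex{0,0} = 1
G(18) = mex{1,1} = 0
G(19) = mex{0,0} = 1
G(20) = mex{1,1} = 0
G(21) = mex{0,0} = 1
G(22) = mex{1,1} = 0
G(23) = mex{0,0} = 1
G(24) = mex{1,1} = 0
G_B(24) = 0.
Combined Grundy value = 3 ⊕ 0 = 3.

3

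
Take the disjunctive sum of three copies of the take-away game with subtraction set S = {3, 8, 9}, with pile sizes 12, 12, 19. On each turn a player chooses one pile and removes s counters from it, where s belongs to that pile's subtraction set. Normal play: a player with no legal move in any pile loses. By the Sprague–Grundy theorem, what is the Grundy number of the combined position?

0

All piles use S = {3, 8, 9}:
n :  0  1  2  3  4  5  6  7  8  9 10 11 12 13 14 15 16 17 18 19
G :  0  0  0  1  1  1  0  0  2  1  1  3  0  0  2  1  1  0  0  0
Pile A: G(12) = 0.
Pile B: G(12) = 0.
Pile C: G(19) = 0.
Combined Grundy value = 0 ⊕ 0 ⊕ 0 = 0.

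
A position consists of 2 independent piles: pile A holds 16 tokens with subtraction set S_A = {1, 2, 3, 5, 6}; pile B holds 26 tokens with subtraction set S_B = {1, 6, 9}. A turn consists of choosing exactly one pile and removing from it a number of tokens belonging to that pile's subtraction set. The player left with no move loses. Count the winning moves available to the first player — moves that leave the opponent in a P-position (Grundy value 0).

Pile A, S = {1, 2, 3, 5, 6}:
n :  0  1  2  3  4  5  6  7  8  9 10 11 12 13 14 15 16
G :  0  1  2  3  0  1  2  3  0  1  2  3  0  1  2  3  0
G_A(16) = 0.
Pile B, S = {1, 6, 9}:
G(0) = 0
G(1) = mex{0} = 1
G(2) = mex{1} = 0
G(3) = mex{0} = 1
G(4) = mex{1} = 0
G(5) = mex{0} = 1
G(6) = mex{1,0} = 2
G(7) = mex{2,1} = 0
G(8) = mex{0,0} = 1
G(9) = mex{1,1,0} = 2
G(10) = mex{2,0,1} = 3
G(11) = mex{3,1,0} = 2
G(12) = mex{2,2,1} = 0
G(13) = mex{0,0,0} = 1
G(14) = mex{1,1,1} = 0
G(15) = mex{0,2,2} = 1
G(16) = mex{1,3,0} = 2
G(17) = mex{2,2,1} = 0
G(18) = mex{0,0,2} = 1
G(19) = mex{1,1,3} = 0
G(20) = mex{0,0,2} = 1
G(21) = mex{1,1,0} = 2
G(22) = mex{2,2,1} = 0
G(23) = mex{0,0,0} = 1
G(24) = mex{1,1,1} = 0
G(25) = mex{0,0,2} = 1
G(26) = mex{1,1,0} = 2
G_B(26) = 2.
Combined Grundy value = 0 ⊕ 2 = 2.
A winning move leaves total XOR = 0, i.e. changes one component's Grundy value g to g ⊕ X where X is the current total.
Pile A: need g' = 0⊕2 = 2. Options: 16−1→G=3, 16−2→G=2, 16−3→G=1, 16−5→G=3, 16−6→G=2. Hits: 2.
Pile B: need g' = 2⊕2 = 0. Options: 26−1→G=1, 26−6→G=1, 26−9→G=0. Hits: 1.

3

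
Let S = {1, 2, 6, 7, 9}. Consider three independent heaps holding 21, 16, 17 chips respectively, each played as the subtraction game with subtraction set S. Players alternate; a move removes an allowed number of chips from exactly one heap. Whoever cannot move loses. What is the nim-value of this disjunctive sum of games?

3

All heaps use S = {1, 2, 6, 7, 9}:
n :  0  1  2  3  4  5  6  7  8  9 10 11 12 13 14 15 16 17 18 19 20 21
G :  0  1  2  0  1  2  3  4  0  1  2  0  1  2  3  4  0  1  2  0  1  2
Heap A: G(21) = 2.
Heap B: G(16) = 0.
Heap C: G(17) = 1.
Combined Grundy value = 2 ⊕ 0 ⊕ 1 = 3.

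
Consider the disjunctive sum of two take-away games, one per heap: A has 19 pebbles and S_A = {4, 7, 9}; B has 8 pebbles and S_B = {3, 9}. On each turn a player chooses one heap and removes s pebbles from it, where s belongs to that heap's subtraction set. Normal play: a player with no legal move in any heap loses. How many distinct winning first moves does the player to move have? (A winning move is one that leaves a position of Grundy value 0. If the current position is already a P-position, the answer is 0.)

Heap A, S = {4, 7, 9}:
n :  0  1  2  3  4  5  6  7  8  9 10 11 12 13 14 15 16 17 18 19
G :  0  0  0  0  1  1  1  1  2  2  2  2  3  0  0  0  0  1  1  1
G_A(19) = 1.
Heap B, S = {3, 9}:
n : 0 1 2 3 4 5 6 7 8
G : 0 0 0 1 1 1 0 0 0
G_B(8) = 0.
Combined Grundy value = 1 ⊕ 0 = 1.
A winning move leaves total XOR = 0, i.e. changes one component's Grundy value g to g ⊕ X where X is the current total.
Heap A: need g' = 1⊕1 = 0. Options: 19−4→G=0, 19−7→G=3, 19−9→G=2. Hits: 1.
Heap B: need g' = 0⊕1 = 1. Options: 8−3→G=1. Hits: 1.

2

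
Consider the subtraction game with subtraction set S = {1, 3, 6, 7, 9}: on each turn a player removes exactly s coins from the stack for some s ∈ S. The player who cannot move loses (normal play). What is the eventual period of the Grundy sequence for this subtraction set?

G(0) = 0
G(1) = mex{0} = 1
G(2) = mex{1} = 0
G(3) = mex{0,0} = 1
G(4) = mex{1,1} = 0
G(5) = mex{0,0} = 1
G(6) = mex{1,1,0} = 2
G(7) = mex{2,0,1,0} = 3
G(8) = mex{3,1,0,1} = 2
G(9) = mex{2,2,1,0,0} = 3
G(10) = mex{3,3,0,1,1} = 2
G(11) = mex{2,2,1,0,0} = 3
G(12) = mex{3,3,2,1,1} = 0
G(13) = mex{0,2,3,2,0} = 1
G(14) = mex{1,3,2,3,1} = 0
G(15) = mex{0,0,3,2,2} = 1
G(16) = mex{1,1,2,3,3} = 0
G(17) = mex{0,0,3,2,2} = 1
G(18) = mex{1,1,0,3,3} = 2
G(19) = mex{2,0,1,0,2} = 3
G(20) = mex{3,1,0,1,3} = 2
G(21) = mex{2,2,1,0,0} = 3
G(22) = mex{3,3,0,1,1} = 2
G(23) = mex{2,2,1,0,0} = 3
G(24) = mex{3,3,2,1,1} = 0
G(25) = mex{0,2,3,2,0} = 1
G(n+12) = G(n) holds for n = 0,…,8 (a full window of length max(S) = 9), so the sequence is purely periodic with period 12.

12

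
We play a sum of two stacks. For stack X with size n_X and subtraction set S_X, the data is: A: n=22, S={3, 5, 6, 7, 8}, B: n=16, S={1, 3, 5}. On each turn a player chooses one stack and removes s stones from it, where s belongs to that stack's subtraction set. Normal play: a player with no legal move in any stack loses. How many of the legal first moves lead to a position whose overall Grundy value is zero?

Stack A, S = {3, 5, 6, 7, 8}:
G(0) = 0
G(1) = mex{} = 0
G(2) = mex{} = 0
G(3) = mex{0} = 1
G(4) = mex{0} = 1
G(5) = mex{0,0} = 1
G(6) = mex{1,0,0} = 2
G(7) = mex{1,0,0,0} = 2
G(8) = mex{1,1,0,0,0} = 2
G(9) = mex{2,1,1,0,0} = 3
G(10) = mex{2,1,1,1,0} = 3
G(11) = mex{2,2,1,1,1} = 0
G(12) = mex{3,2,2,1,1} = 0
G(13) = mex{3,2,2,2,1} = 0
G(14) = mex{0,3,2,2,2} = 1
G(15) = mex{0,3,3,2,2} = 1
G(16) = mex{0,0,3,3,2} = 1
G(17) = mex{1,0,0,3,3} = 2
G(18) = mex{1,0,0,0,3} = 2
G(19) = mex{1,1,0,0,0} = 2
G(20) = mex{2,1,1,0,0} = 3
G(21) = mex{2,1,1,1,0} = 3
G(22) = mex{2,2,1,1,1} = 0
G_A(22) = 0.
Stack B, S = {1, 3, 5}:
G(0) = 0
G(1) = mex{0} = 1
G(2) = mex{1} = 0
G(3) = mex{0,0} = 1
G(4) = mex{1,1} = 0
G(5) = mex{0,0,0} = 1
G(6) = mex{1,1,1} = 0
G(7) = mex{0,0,0} = 1
G(8) = mex{1,1,1} = 0
G(9) = mex{0,0,0} = 1
G(10) = mex{1,1,1} = 0
G(11) = mex{0,0,0} = 1
G(12) = mex{1,1,1} = 0
G(13) = mex{0,0,0} = 1
G(14) = mex{1,1,1} = 0
G(15) = mex{0,0,0} = 1
G(16) = mex{1,1,1} = 0
G_B(16) = 0.
Combined Grundy value = 0 ⊕ 0 = 0.
A winning move leaves total XOR = 0, i.e. changes one component's Grundy value g to g ⊕ X where X is the current total.
Stack A: target g' = 0⊕0 = 0, but every legal move changes the Grundy value (mex property), so 0 moves.
Stack B: target g' = 0⊕0 = 0, but every legal move changes the Grundy value (mex property), so 0 moves.

0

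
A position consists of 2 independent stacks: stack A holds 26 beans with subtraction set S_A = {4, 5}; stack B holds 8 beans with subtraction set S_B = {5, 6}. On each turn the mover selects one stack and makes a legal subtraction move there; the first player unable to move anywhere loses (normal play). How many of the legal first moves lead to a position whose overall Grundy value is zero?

1

Stack A, S = {4, 5}:
n :  0  1  2  3  4  5  6  7  8  9 10 11 12 13 14 15 16 17 18 19 20 21 22 23 24 25 26
G :  0  0  0  0  1  1  1  1  2  0  0  0  0  1  1  1  1  2  0  0  0  0  1  1  1  1  2
G_A(26) = 2.
Stack B, S = {5, 6}:
n : 0 1 2 3 4 5 6 7 8
G : 0 0 0 0 0 1 1 1 1
G_B(8) = 1.
Combined Grundy value = 2 ⊕ 1 = 3.
A winning move leaves total XOR = 0, i.e. changes one component's Grundy value g to g ⊕ X where X is the current total.
Stack A: need g' = 2⊕3 = 1. Options: 26−4→G=1, 26−5→G=0. Hits: 1.
Stack B: need g' = 1⊕3 = 2. Options: 8−5→G=0, 8−6→G=0. Hits: 0.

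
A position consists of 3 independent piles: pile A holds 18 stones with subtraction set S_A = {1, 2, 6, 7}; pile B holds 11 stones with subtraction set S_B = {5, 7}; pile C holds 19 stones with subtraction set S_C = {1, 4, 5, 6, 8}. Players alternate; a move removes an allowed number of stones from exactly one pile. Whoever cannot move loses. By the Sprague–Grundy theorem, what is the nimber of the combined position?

Pile A, S = {1, 2, 6, 7}:
G(0) = 0
G(1) = mex{0} = 1
G(2) = mex{1,0} = 2
G(3) = mex{2,1} = 0
G(4) = mex{0,2} = 1
G(5) = mex{1,0} = 2
G(6) = mex{2,1,0} = 3
G(7) = mex{3,2,1,0} = 4
G(8) = mex{4,3,2,1} = 0
G(9) = mex{0,4,0,2} = 1
G(10) = mex{1,0,1,0} = 2
G(11) = mex{2,1,2,1} = 0
G(12) = mex{0,2,3,2} = 1
G(13) = mex{1,0,4,3} = 2
G(14) = mex{2,1,0,4} = 3
G(15) = mex{3,2,1,0} = 4
G(16) = mex{4,3,2,1} = 0
G(17) = mex{0,4,0,2} = 1
G(18) = mex{1,0,1,0} = 2
G_A(18) = 2.
Pile B, S = {5, 7}:
n :  0  1  2  3  4  5  6  7  8  9 10 11
G :  0  0  0  0  0  1  1  1  1  1  2  2
G_B(11) = 2.
Pile C, S = {1, 4, 5, 6, 8}:
n :  0  1  2  3  4  5  6  7  8  9 10 11 12 13 14 15 16 17 18 19
G :  0  1  0  1  2  3  2  3  4  0  1  0  1  2  3  2  3  4  0  1
G_C(19) = 1.
Combined Grundy value = 2 ⊕ 2 ⊕ 1 = 1.

1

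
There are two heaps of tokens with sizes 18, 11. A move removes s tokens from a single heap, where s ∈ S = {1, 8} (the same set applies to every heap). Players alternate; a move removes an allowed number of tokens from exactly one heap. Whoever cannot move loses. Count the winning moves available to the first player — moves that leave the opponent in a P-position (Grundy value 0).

0

All heaps use S = {1, 8}:
G(0) = 0
G(1) = mex{0} = 1
G(2) = mex{1} = 0
G(3) = mex{0} = 1
G(4) = mex{1} = 0
G(5) = mex{0} = 1
G(6) = mex{1} = 0
G(7) = mex{0} = 1
G(8) = mex{1,0} = 2
G(9) = mex{2,1} = 0
G(10) = mex{0,0} = 1
G(11) = mex{1,1} = 0
G(12) = mex{0,0} = 1
G(13) = mex{1,1} = 0
G(14) = mex{0,0} = 1
G(15) = mex{1,1} = 0
G(16) = mex{0,2} = 1
G(17) = mex{1,0} = 2
G(18) = mex{2,1} = 0
Heap A: G(18) = 0.
Heap B: G(11) = 0.
Combined Grundy value = 0 ⊕ 0 = 0.
A winning move leaves total XOR = 0, i.e. changes one component's Grundy value g to g ⊕ X where X is the current total.
Heap A: target g' = 0⊕0 = 0, but every legal move changes the Grundy value (mex property), so 0 moves.
Heap B: target g' = 0⊕0 = 0, but every legal move changes the Grundy value (mex property), so 0 moves.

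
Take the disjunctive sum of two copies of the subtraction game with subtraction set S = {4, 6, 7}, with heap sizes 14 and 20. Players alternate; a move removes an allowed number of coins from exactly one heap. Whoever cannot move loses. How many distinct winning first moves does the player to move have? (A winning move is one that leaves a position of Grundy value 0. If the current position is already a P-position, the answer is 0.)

4

All heaps use S = {4, 6, 7}:
n :  0  1  2  3  4  5  6  7  8  9 10 11 12 13 14 15 16 17 18 19 20
G :  0  0  0  0  1  1  1  1  2  2  2  0  0  0  0  1  1  1  1  2  2
Heap A: G(14) = 0.
Heap B: G(20) = 2.
Combined Grundy value = 0 ⊕ 2 = 2.
A winning move leaves total XOR = 0, i.e. changes one component's Grundy value g to g ⊕ X where X is the current total.
Heap A: need g' = 0⊕2 = 2. Options: 14−4→G=2, 14−6→G=2, 14−7→G=1. Hits: 2.
Heap B: need g' = 2⊕2 = 0. Options: 20−4→G=1, 20−6→G=0, 20−7→G=0. Hits: 2.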